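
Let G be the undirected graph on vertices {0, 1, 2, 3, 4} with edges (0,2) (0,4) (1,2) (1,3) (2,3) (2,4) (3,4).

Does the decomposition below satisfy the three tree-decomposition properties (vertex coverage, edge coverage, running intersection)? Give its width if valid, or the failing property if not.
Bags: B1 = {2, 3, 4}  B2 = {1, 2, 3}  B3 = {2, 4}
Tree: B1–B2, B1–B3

A tree decomposition must satisfy three properties: every vertex lies in some bag; for every edge, both endpoints lie together in some bag; and for every vertex, the bags containing it form a connected subtree. Here vertex 0 appears in no bag, so the decomposition is invalid.

No — vertex 0 appears in no bag.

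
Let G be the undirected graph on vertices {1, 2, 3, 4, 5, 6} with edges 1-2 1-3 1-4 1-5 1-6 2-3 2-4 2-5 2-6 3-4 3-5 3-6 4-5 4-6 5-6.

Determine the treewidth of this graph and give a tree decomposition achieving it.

Treewidth 5.
One such decomposition:
Bags: B1 = {1, 2, 3, 4, 5, 6}
Tree: (single bag)

With just one bag of size 6, the width is 6 − 1 = 5, so tw(G) ≤ 5. For the lower bound, the 6 vertices {1, 2, 3, 4, 5, 6} are pairwise adjacent, and any tree decomposition puts a clique entirely inside one bag — forcing width ≥ 5. Therefore the treewidth is 5.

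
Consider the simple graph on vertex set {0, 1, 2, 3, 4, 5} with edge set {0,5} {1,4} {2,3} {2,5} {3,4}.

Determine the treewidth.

A width-1 tree decomposition is:
Bags: B1 = {0, 5}  B2 = {2, 5}  B3 = {2, 3}  B4 = {3, 4}  B5 = {1, 4}
Tree: B1–B2, B2–B3, B3–B4, B4–B5
Each bag holds 2 vertices, so the decomposition has width 1, which upper-bounds the treewidth. Any graph with an edge has treewidth ≥ 1, and G has the edge 0–5. Therefore the treewidth is 1.

1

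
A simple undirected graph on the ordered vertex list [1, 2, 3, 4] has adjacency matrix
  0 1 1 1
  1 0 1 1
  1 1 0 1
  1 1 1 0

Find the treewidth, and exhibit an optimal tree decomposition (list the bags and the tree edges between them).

A single bag containing all 4 vertices is trivially a valid decomposition of width 3. For the lower bound, the 4 vertices {1, 2, 3, 4} are pairwise adjacent, and any tree decomposition puts a clique entirely inside one bag — forcing width ≥ 3. The upper and lower bounds meet at 3, so that is the treewidth.

Treewidth 3.
One such decomposition:
Bags: B1 = {1, 2, 3, 4}
Tree: (single bag)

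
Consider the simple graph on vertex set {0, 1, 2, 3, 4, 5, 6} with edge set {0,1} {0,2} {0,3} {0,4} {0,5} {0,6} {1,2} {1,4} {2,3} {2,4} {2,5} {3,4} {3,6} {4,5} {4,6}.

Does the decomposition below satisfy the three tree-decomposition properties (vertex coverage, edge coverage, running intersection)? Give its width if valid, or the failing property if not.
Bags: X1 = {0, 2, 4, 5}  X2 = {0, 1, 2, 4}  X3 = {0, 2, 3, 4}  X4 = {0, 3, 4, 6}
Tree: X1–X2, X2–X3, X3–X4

Yes; width 3.

Vertex coverage: the bags together contain {0, 1, 2, 3, 4, 5, 6}, the full vertex set. Edge coverage: each edge of G has both endpoints in at least one bag. Running intersection: for every vertex, the bags containing it form a connected subtree. All three properties hold, so this is a valid tree decomposition of width max|bag| − 1 = 3, and hence tw(G) ≤ 3.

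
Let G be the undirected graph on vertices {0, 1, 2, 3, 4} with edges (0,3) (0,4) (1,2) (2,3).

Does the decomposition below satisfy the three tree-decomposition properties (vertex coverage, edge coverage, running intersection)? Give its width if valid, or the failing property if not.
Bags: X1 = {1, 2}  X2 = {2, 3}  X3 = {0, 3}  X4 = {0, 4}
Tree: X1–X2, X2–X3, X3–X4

Vertex coverage: the bags together contain {0, 1, 2, 3, 4}, the full vertex set. Edge coverage: each edge of G has both endpoints in at least one bag. Running intersection: for every vertex, the bags containing it form a connected subtree. All three properties hold, so this is a valid tree decomposition of width max|bag| − 1 = 1, and hence tw(G) ≤ 1.

Yes; width 1.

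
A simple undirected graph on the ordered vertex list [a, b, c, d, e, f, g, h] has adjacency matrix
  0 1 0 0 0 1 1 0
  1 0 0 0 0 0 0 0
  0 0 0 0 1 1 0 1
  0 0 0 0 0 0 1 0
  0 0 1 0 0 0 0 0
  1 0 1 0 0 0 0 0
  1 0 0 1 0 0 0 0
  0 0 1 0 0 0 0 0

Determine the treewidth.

1

A width-1 tree decomposition is:
Bags: B1 = {d, g}  B2 = {a, g}  B3 = {a, f}  B4 = {c, f}  B5 = {a, b}  B6 = {c, e}  B7 = {c, h}
Tree: B1–B2, B2–B3, B3–B4, B2–B5, B4–B6, B6–B7
Every bag has size at most 2, so the width is 2 − 1 = 1 and tw(G) ≤ 1. Since G has at least one edge (e.g. g–d), it is not an edgeless graph, so tw(G) ≥ 1. Hence tw(G) = 1 exactly.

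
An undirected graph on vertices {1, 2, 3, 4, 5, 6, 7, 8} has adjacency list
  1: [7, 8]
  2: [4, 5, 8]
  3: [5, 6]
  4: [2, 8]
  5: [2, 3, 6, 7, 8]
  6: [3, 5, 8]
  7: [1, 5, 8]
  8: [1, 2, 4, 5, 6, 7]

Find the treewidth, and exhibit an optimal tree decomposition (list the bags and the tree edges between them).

The largest bag has 3 vertices, giving width 2; this decomposition certifies tw(G) ≤ 2. Conversely, {1, 7, 8} is a clique of size 3, and the vertices of any clique must share a bag in every tree decomposition; so some bag has ≥ 3 vertices and tw(G) ≥ 2. Therefore the treewidth is 2.

Treewidth 2.
One such decomposition:
Bags: B1 = {2, 5, 8}  B2 = {5, 6, 8}  B3 = {5, 7, 8}  B4 = {1, 7, 8}  B5 = {2, 4, 8}  B6 = {3, 5, 6}
Tree: B1–B2, B2–B3, B3–B4, B1–B5, B2–B6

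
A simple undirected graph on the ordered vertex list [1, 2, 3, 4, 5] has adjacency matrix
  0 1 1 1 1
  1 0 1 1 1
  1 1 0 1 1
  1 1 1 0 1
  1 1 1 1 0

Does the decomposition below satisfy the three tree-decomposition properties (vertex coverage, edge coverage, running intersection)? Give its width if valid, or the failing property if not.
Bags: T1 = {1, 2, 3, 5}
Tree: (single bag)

A tree decomposition must satisfy three properties: every vertex lies in some bag; for every edge, both endpoints lie together in some bag; and for every vertex, the bags containing it form a connected subtree. Here vertex 4 appears in no bag, so the decomposition is invalid.

No — vertex 4 appears in no bag.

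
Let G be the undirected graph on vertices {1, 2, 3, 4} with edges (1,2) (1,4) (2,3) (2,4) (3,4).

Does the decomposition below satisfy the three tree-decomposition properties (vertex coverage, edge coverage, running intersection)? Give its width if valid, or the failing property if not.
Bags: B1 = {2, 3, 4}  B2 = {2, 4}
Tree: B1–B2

A tree decomposition must satisfy three properties: every vertex lies in some bag; for every edge, both endpoints lie together in some bag; and for every vertex, the bags containing it form a connected subtree. Here vertex 1 appears in no bag, so the decomposition is invalid.

No — vertex 1 appears in no bag.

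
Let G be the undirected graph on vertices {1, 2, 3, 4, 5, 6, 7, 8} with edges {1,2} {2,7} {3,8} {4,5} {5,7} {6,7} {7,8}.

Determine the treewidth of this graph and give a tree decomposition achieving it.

Treewidth 1.
One optimal decomposition is:
Bags: B1 = {5, 7}  B2 = {7, 8}  B3 = {3, 8}  B4 = {4, 5}  B5 = {2, 7}  B6 = {6, 7}  B7 = {1, 2}
Tree: B1–B2, B2–B3, B1–B4, B2–B5, B5–B6, B5–B7

The largest bag has 2 vertices, giving width 1; this decomposition certifies tw(G) ≤ 1. Any graph with an edge has treewidth ≥ 1, and G has the edge 7–5. The upper and lower bounds meet at 1, so that is the treewidth.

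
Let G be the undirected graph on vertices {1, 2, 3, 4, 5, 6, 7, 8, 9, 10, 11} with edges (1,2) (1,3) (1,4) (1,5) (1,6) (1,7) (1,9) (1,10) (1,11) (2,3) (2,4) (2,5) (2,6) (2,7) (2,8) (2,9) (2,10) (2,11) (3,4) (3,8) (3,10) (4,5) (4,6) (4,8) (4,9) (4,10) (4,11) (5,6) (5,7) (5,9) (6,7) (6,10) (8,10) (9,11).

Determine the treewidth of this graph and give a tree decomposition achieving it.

Treewidth 4.
Bags: B1 = {1, 2, 4, 6, 10}  B2 = {1, 2, 4, 5, 6}  B3 = {1, 2, 3, 4, 10}  B4 = {2, 3, 4, 8, 10}  B5 = {1, 2, 4, 5, 9}  B6 = {1, 2, 5, 6, 7}  B7 = {1, 2, 4, 9, 11}
Tree: B1–B2, B1–B3, B3–B4, B2–B5, B2–B6, B5–B7

Each bag holds 5 vertices, so the decomposition has width 4, which upper-bounds the treewidth. For the lower bound, the 5 vertices {2, 3, 4, 8, 10} are pairwise adjacent, and any tree decomposition puts a clique entirely inside one bag — forcing width ≥ 4. The upper and lower bounds meet at 4, so that is the treewidth.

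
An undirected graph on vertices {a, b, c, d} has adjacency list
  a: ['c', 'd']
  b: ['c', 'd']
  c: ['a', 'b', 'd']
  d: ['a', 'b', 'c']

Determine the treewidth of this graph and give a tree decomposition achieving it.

Treewidth 2.
Bags: B1 = {b, c, d}  B2 = {a, c, d}
Tree: B1–B2

Each bag holds 3 vertices, so the decomposition has width 2, which upper-bounds the treewidth. Conversely, {a, c, d} is a clique of size 3, and the vertices of any clique must share a bag in every tree decomposition; so some bag has ≥ 3 vertices and tw(G) ≥ 2. Hence tw(G) = 2 exactly.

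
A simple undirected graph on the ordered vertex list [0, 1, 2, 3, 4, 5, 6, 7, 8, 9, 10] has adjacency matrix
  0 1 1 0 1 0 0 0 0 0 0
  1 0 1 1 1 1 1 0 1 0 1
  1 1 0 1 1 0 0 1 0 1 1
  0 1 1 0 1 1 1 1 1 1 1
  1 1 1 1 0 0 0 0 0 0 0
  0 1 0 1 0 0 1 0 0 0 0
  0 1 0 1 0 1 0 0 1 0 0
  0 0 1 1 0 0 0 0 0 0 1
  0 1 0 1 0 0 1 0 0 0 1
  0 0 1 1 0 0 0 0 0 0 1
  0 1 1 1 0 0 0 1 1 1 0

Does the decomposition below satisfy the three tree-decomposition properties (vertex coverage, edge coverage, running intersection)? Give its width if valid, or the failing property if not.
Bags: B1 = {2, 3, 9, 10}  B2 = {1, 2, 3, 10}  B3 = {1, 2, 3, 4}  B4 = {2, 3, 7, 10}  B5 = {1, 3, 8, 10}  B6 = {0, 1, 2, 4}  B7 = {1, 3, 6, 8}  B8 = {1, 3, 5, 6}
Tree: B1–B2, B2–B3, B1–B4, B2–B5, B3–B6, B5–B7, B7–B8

Yes; width 3.

Checking the three conditions: (i) the bags cover all of {0, 1, 2, 3, 4, 5, 6, 7, 8, 9, 10}; (ii) for each edge, some bag contains both endpoints; (iii) the bags containing any fixed vertex form a subtree. All hold, so the decomposition is valid with width 4 − 1 = 3.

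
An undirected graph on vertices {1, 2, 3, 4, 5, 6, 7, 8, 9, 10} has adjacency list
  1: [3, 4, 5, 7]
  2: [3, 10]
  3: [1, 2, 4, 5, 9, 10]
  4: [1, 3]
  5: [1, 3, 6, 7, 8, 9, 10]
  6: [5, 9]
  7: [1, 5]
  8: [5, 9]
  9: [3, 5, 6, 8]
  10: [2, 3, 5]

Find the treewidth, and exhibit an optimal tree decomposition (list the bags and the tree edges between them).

Every bag has size at most 3, so the width is 3 − 1 = 2 and tw(G) ≤ 2. Conversely, {2, 3, 10} is a clique of size 3, and the vertices of any clique must share a bag in every tree decomposition; so some bag has ≥ 3 vertices and tw(G) ≥ 2. Hence tw(G) = 2 exactly.

Treewidth 2.
One such decomposition:
Bags: B1 = {3, 5, 9}  B2 = {5, 8, 9}  B3 = {3, 5, 10}  B4 = {1, 3, 5}  B5 = {1, 3, 4}  B6 = {2, 3, 10}  B7 = {5, 6, 9}  B8 = {1, 5, 7}
Tree: B1–B2, B1–B3, B1–B4, B4–B5, B3–B6, B1–B7, B4–B8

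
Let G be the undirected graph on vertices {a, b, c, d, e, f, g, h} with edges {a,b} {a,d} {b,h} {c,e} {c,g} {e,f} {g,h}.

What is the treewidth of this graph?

A width-1 tree decomposition is:
Bags: B1 = {a, d}  B2 = {a, b}  B3 = {b, h}  B4 = {g, h}  B5 = {c, g}  B6 = {c, e}  B7 = {e, f}
Tree: B1–B2, B2–B3, B3–B4, B4–B5, B5–B6, B6–B7
The largest bag has 2 vertices, giving width 1; this decomposition certifies tw(G) ≤ 1. Since G has at least one edge (e.g. d–a), it is not an edgeless graph, so tw(G) ≥ 1. Hence tw(G) = 1 exactly.

1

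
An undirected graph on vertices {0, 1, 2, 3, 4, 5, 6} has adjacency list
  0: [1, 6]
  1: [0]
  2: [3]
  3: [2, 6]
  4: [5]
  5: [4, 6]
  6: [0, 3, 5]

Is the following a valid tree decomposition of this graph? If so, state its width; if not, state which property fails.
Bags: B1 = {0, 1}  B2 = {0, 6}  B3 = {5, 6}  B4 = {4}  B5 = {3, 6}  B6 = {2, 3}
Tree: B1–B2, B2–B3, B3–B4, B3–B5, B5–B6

A tree decomposition must satisfy three properties: every vertex lies in some bag; for every edge, both endpoints lie together in some bag; and for every vertex, the bags containing it form a connected subtree. Here edge (5,4) lies in no bag, so the decomposition is invalid.

No — edge (5,4) lies in no bag.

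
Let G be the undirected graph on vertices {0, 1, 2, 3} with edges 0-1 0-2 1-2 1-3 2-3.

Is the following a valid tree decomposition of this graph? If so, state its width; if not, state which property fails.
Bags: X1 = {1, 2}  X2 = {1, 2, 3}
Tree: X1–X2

A tree decomposition must satisfy three properties: every vertex lies in some bag; for every edge, both endpoints lie together in some bag; and for every vertex, the bags containing it form a connected subtree. Here vertex 0 appears in no bag, so the decomposition is invalid.

No — vertex 0 appears in no bag.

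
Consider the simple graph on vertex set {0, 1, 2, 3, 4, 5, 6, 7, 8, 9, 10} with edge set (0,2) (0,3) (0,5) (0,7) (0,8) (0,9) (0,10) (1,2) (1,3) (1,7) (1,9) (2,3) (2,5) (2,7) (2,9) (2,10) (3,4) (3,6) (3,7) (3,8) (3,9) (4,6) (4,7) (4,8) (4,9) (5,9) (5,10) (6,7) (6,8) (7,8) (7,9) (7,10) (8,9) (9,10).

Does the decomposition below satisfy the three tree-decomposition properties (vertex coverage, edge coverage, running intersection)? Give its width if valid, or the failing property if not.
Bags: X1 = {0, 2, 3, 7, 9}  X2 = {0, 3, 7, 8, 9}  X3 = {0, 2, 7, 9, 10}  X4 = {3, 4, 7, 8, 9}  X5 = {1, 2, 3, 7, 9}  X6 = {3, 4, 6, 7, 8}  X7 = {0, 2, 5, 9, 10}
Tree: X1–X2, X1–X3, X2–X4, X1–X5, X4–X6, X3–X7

Yes; width 4.

Vertex coverage: the bags together contain {0, 1, 2, 3, 4, 5, 6, 7, 8, 9, 10}, the full vertex set. Edge coverage: each edge of G has both endpoints in at least one bag. Running intersection: for every vertex, the bags containing it form a connected subtree. All three properties hold, so this is a valid tree decomposition of width max|bag| − 1 = 4, and hence tw(G) ≤ 4.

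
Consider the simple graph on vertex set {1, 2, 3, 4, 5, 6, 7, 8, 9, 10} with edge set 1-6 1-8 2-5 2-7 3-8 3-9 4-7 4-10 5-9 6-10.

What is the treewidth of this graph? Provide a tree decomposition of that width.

Treewidth 2.
Bags: B1 = {2, 4, 7}  B2 = {2, 4, 5}  B3 = {4, 5, 9}  B4 = {3, 4, 9}  B5 = {3, 4, 8}  B6 = {1, 4, 8}  B7 = {1, 4, 6}  B8 = {4, 6, 10}
Tree: B1–B2, B2–B3, B3–B4, B4–B5, B5–B6, B6–B7, B7–B8

Each bag holds 3 vertices, so the decomposition has width 2, which upper-bounds the treewidth. For the lower bound, G contains the cycle 4–7–2–5–9–3–8–1–6–10–4, so G is not a forest; only forests have treewidth ≤ 1, hence tw(G) ≥ 2. Combining the bounds, tw(G) = 2.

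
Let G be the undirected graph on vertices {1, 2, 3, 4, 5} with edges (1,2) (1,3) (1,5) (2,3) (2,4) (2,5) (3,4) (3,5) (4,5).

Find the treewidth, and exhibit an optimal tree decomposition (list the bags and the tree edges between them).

Every bag has size at most 4, so the width is 4 − 1 = 3 and tw(G) ≤ 3. For the lower bound, the 4 vertices {1, 2, 3, 5} are pairwise adjacent, and any tree decomposition puts a clique entirely inside one bag — forcing width ≥ 3. The upper and lower bounds meet at 3, so that is the treewidth.

Treewidth 3.
One optimal decomposition is:
Bags: B1 = {1, 2, 3, 5}  B2 = {2, 3, 4, 5}
Tree: B1–B2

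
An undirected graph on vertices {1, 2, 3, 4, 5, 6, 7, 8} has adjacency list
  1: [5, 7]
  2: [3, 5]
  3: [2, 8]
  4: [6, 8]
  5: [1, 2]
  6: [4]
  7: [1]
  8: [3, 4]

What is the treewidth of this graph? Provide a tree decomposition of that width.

Every bag has size at most 2, so the width is 2 − 1 = 1 and tw(G) ≤ 1. Any graph with an edge has treewidth ≥ 1, and G has the edge 7–1. Hence tw(G) = 1 exactly.

Treewidth 1.
Bags: B1 = {1, 7}  B2 = {1, 5}  B3 = {2, 5}  B4 = {2, 3}  B5 = {3, 8}  B6 = {4, 8}  B7 = {4, 6}
Tree: B1–B2, B2–B3, B3–B4, B4–B5, B5–B6, B6–B7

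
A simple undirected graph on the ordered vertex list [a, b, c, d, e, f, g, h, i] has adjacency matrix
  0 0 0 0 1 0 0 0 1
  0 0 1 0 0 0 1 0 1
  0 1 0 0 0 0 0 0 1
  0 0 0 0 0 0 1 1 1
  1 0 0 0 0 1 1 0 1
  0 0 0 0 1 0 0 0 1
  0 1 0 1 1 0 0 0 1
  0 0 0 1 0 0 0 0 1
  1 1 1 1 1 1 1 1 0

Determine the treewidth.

2

A width-2 tree decomposition is:
Bags: B1 = {d, h, i}  B2 = {d, g, i}  B3 = {b, g, i}  B4 = {e, g, i}  B5 = {e, f, i}  B6 = {a, e, i}  B7 = {b, c, i}
Tree: B1–B2, B2–B3, B2–B4, B4–B5, B5–B6, B3–B7
Each bag holds 3 vertices, so the decomposition has width 2, which upper-bounds the treewidth. On the other hand G contains the 3-clique {e, f, i}. A clique must lie in a single bag of any decomposition, so no decomposition can have width below 2. Hence tw(G) = 2 exactly.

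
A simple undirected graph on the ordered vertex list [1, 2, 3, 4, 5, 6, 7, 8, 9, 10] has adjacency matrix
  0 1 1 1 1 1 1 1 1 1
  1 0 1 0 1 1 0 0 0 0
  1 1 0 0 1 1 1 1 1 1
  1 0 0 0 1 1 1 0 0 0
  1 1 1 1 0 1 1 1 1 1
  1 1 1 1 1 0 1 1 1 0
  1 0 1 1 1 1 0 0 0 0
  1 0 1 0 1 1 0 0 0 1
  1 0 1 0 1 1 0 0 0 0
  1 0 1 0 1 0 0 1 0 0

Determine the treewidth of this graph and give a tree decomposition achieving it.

Treewidth 4.
One such decomposition:
Bags: B1 = {1, 3, 5, 6, 7}  B2 = {1, 3, 5, 6, 8}  B3 = {1, 3, 5, 8, 10}  B4 = {1, 3, 5, 6, 9}  B5 = {1, 2, 3, 5, 6}  B6 = {1, 4, 5, 6, 7}
Tree: B1–B2, B2–B3, B2–B4, B2–B5, B1–B6

Each bag holds 5 vertices, so the decomposition has width 4, which upper-bounds the treewidth. On the other hand G contains the 5-clique {1, 3, 5, 8, 10}. A clique must lie in a single bag of any decomposition, so no decomposition can have width below 4. Combining the bounds, tw(G) = 4.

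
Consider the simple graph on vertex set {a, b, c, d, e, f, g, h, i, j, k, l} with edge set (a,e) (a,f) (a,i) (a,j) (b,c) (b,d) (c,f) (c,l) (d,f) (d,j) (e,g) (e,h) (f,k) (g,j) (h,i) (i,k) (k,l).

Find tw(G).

3

A width-3 tree decomposition is:
Bags: B1 = {e, g, h, j}  B2 = {a, e, h, j}  B3 = {a, h, i, j}  B4 = {a, d, i, j}  B5 = {a, d, f, i}  B6 = {d, f, i, k}  B7 = {b, d, f, k}  B8 = {b, c, f, k}  B9 = {b, c, k, l}
Tree: B1–B2, B2–B3, B3–B4, B4–B5, B5–B6, B6–B7, B7–B8, B8–B9
Each bag holds 4 vertices, so the decomposition has width 3, which upper-bounds the treewidth. For the lower bound: the 4 vertex sets {e,g,h}, {j}, {a}, {d,f,i,k} are disjoint, each induces a connected subgraph, and every pair is joined by at least one edge of G. Contracting each set to a single vertex therefore yields K_{4} as a minor, and since treewidth is minor-monotone, tw(G) ≥ tw(K_{4}) = 3. The upper and lower bounds meet at 3, so that is the treewidth.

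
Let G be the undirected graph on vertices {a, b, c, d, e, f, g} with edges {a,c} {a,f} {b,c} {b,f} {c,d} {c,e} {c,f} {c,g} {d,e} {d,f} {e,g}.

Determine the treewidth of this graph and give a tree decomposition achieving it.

Treewidth 2.
One such decomposition:
Bags: B1 = {c, d, e}  B2 = {c, d, f}  B3 = {c, e, g}  B4 = {a, c, f}  B5 = {b, c, f}
Tree: B1–B2, B1–B3, B2–B4, B4–B5

The largest bag has 3 vertices, giving width 2; this decomposition certifies tw(G) ≤ 2. On the other hand G contains the 3-clique {c, e, g}. A clique must lie in a single bag of any decomposition, so no decomposition can have width below 2. The upper and lower bounds meet at 2, so that is the treewidth.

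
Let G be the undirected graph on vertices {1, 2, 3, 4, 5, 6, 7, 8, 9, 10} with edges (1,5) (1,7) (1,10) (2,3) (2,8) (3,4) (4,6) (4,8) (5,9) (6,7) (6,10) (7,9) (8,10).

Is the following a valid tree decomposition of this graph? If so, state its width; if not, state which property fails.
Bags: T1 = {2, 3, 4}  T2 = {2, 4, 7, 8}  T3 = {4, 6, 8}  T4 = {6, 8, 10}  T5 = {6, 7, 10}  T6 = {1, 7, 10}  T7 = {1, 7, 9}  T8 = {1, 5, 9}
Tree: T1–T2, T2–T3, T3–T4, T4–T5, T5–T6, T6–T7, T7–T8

No — bags containing vertex 7 are not connected in the tree.

A tree decomposition must satisfy three properties: every vertex lies in some bag; for every edge, both endpoints lie together in some bag; and for every vertex, the bags containing it form a connected subtree. Here bags containing vertex 7 are not connected in the tree, so the decomposition is invalid.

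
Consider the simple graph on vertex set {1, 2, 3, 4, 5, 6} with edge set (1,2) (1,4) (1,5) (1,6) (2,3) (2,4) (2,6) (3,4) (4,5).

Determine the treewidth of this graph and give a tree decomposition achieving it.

Every bag has size at most 3, so the width is 3 − 1 = 2 and tw(G) ≤ 2. Conversely, {1, 2, 4} is a clique of size 3, and the vertices of any clique must share a bag in every tree decomposition; so some bag has ≥ 3 vertices and tw(G) ≥ 2. The upper and lower bounds meet at 2, so that is the treewidth.

Treewidth 2.
One such decomposition:
Bags: B1 = {1, 2, 6}  B2 = {1, 2, 4}  B3 = {1, 4, 5}  B4 = {2, 3, 4}
Tree: B1–B2, B2–B3, B2–B4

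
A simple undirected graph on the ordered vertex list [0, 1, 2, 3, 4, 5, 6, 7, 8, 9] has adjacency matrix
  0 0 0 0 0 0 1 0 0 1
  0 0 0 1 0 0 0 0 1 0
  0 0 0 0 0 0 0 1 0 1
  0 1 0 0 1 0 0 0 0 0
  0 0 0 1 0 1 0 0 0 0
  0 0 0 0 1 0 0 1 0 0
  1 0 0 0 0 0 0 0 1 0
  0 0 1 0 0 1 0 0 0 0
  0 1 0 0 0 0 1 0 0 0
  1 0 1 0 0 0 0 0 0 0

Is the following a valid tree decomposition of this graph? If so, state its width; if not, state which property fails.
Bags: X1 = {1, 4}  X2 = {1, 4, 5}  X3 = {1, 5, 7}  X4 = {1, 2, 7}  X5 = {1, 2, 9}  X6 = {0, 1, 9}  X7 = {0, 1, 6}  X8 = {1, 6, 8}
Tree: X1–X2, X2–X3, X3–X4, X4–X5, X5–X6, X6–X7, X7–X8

A tree decomposition must satisfy three properties: every vertex lies in some bag; for every edge, both endpoints lie together in some bag; and for every vertex, the bags containing it form a connected subtree. Here vertex 3 appears in no bag, so the decomposition is invalid.

No — vertex 3 appears in no bag.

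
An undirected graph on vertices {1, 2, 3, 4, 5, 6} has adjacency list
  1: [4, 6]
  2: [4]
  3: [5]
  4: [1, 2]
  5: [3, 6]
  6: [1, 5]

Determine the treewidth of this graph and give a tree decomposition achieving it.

Treewidth 1.
Bags: B1 = {3, 5}  B2 = {5, 6}  B3 = {1, 6}  B4 = {1, 4}  B5 = {2, 4}
Tree: B1–B2, B2–B3, B3–B4, B4–B5

The largest bag has 2 vertices, giving width 1; this decomposition certifies tw(G) ≤ 1. Since G has at least one edge (e.g. 3–5), it is not an edgeless graph, so tw(G) ≥ 1. Therefore the treewidth is 1.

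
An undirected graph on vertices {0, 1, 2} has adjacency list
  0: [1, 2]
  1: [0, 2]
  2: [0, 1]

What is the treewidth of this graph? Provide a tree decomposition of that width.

A single bag containing all 3 vertices is trivially a valid decomposition of width 2. Conversely, {0, 1, 2} is a clique of size 3, and the vertices of any clique must share a bag in every tree decomposition; so some bag has ≥ 3 vertices and tw(G) ≥ 2. Combining the bounds, tw(G) = 2.

Treewidth 2.
One optimal decomposition is:
Bags: B1 = {0, 1, 2}
Tree: (single bag)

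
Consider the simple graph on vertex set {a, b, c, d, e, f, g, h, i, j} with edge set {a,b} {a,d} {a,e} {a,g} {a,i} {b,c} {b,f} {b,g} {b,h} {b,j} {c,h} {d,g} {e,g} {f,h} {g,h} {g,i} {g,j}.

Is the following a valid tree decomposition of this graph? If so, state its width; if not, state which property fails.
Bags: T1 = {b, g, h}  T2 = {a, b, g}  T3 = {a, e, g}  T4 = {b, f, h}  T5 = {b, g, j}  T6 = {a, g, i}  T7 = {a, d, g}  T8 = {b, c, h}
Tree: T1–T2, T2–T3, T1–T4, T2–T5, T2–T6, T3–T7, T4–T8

Yes; width 2.

Checking the three conditions: (i) the bags cover all of {a, b, c, d, e, f, g, h, i, j}; (ii) for each edge, some bag contains both endpoints; (iii) the bags containing any fixed vertex form a subtree. All hold, so the decomposition is valid with width 3 − 1 = 2.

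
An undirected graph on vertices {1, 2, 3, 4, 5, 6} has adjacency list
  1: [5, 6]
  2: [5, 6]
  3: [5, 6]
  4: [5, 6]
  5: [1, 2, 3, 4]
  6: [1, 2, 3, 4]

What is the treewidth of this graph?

A width-2 tree decomposition is:
Bags: B1 = {2, 5, 6}  B2 = {3, 5, 6}  B3 = {1, 5, 6}  B4 = {4, 5, 6}
Tree: B1–B2, B2–B3, B3–B4
Every bag has size at most 3, so the width is 3 − 1 = 2 and tw(G) ≤ 2. Since 2–6–3–5–2 is a cycle in G, G is not acyclic. Forests are exactly the graphs of treewidth ≤ 1, so tw(G) ≥ 2. Therefore the treewidth is 2.

2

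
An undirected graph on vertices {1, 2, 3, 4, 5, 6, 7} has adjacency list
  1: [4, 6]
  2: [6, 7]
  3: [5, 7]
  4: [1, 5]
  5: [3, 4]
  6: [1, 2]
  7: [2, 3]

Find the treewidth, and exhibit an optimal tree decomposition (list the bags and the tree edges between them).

The largest bag has 3 vertices, giving width 2; this decomposition certifies tw(G) ≤ 2. For the lower bound, G contains the cycle 5–3–7–2–6–1–4–5, so G is not a forest; only forests have treewidth ≤ 1, hence tw(G) ≥ 2. Combining the bounds, tw(G) = 2.

Treewidth 2.
One such decomposition:
Bags: B1 = {3, 5, 7}  B2 = {2, 5, 7}  B3 = {2, 5, 6}  B4 = {1, 5, 6}  B5 = {1, 4, 5}
Tree: B1–B2, B2–B3, B3–B4, B4–B5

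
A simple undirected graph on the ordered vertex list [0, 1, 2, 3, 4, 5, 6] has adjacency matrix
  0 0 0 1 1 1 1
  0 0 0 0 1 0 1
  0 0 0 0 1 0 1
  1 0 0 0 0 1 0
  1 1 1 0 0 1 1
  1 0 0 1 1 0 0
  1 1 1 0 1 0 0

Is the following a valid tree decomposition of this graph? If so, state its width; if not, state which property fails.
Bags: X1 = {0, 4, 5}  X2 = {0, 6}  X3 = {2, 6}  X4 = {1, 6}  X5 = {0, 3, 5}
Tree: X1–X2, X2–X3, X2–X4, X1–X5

A tree decomposition must satisfy three properties: every vertex lies in some bag; for every edge, both endpoints lie together in some bag; and for every vertex, the bags containing it form a connected subtree. Here edge (4,6) lies in no bag, so the decomposition is invalid.

No — edge (4,6) lies in no bag.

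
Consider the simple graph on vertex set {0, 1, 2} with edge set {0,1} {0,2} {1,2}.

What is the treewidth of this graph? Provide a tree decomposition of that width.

Treewidth 2.
One optimal decomposition is:
Bags: B1 = {0, 1, 2}
Tree: (single bag)

With just one bag of size 3, the width is 3 − 1 = 2, so tw(G) ≤ 2. Conversely, {0, 1, 2} is a clique of size 3, and the vertices of any clique must share a bag in every tree decomposition; so some bag has ≥ 3 vertices and tw(G) ≥ 2. Hence tw(G) = 2 exactly.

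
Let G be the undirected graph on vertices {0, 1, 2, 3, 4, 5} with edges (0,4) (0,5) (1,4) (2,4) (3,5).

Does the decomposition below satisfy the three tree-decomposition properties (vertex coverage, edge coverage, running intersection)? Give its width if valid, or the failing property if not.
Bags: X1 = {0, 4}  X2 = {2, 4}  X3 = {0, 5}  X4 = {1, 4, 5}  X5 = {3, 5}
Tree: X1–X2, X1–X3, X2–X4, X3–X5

A tree decomposition must satisfy three properties: every vertex lies in some bag; for every edge, both endpoints lie together in some bag; and for every vertex, the bags containing it form a connected subtree. Here bags containing vertex 5 are not connected in the tree, so the decomposition is invalid.

No — bags containing vertex 5 are not connected in the tree.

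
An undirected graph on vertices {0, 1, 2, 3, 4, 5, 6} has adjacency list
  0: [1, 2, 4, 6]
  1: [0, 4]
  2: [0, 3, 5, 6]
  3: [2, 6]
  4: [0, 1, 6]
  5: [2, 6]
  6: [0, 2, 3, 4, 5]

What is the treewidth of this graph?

A width-2 tree decomposition is:
Bags: B1 = {0, 2, 6}  B2 = {0, 4, 6}  B3 = {0, 1, 4}  B4 = {2, 3, 6}  B5 = {2, 5, 6}
Tree: B1–B2, B2–B3, B1–B4, B1–B5
Each bag holds 3 vertices, so the decomposition has width 2, which upper-bounds the treewidth. Conversely, {0, 1, 4} is a clique of size 3, and the vertices of any clique must share a bag in every tree decomposition; so some bag has ≥ 3 vertices and tw(G) ≥ 2. Hence tw(G) = 2 exactly.

2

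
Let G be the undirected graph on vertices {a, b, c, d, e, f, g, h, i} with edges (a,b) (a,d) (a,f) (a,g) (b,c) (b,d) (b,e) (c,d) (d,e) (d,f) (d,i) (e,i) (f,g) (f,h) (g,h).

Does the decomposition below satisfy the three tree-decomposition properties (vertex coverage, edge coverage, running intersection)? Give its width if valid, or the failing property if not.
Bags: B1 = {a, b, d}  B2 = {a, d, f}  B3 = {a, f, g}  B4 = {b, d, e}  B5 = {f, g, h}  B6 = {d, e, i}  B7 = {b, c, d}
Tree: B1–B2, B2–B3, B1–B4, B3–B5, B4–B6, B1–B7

Yes; width 2.

Checking the three conditions: (i) the bags cover all of {a, b, c, d, e, f, g, h, i}; (ii) for each edge, some bag contains both endpoints; (iii) the bags containing any fixed vertex form a subtree. All hold, so the decomposition is valid with width 3 − 1 = 2.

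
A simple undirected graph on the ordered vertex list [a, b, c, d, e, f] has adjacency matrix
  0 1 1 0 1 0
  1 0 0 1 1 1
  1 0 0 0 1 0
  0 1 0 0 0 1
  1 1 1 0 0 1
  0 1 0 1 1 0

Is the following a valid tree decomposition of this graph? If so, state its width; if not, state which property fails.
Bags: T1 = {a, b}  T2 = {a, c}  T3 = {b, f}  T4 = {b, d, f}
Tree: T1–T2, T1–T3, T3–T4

A tree decomposition must satisfy three properties: every vertex lies in some bag; for every edge, both endpoints lie together in some bag; and for every vertex, the bags containing it form a connected subtree. Here vertex e appears in no bag, so the decomposition is invalid.

No — vertex e appears in no bag.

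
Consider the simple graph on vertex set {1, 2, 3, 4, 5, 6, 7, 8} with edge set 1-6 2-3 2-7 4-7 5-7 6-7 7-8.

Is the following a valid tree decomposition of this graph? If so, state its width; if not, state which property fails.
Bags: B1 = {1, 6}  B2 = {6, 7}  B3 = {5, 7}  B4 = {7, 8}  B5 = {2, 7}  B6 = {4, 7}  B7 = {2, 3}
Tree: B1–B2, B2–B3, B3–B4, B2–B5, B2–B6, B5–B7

Yes; width 1.

Vertex coverage: the bags together contain {1, 2, 3, 4, 5, 6, 7, 8}, the full vertex set. Edge coverage: each edge of G has both endpoints in at least one bag. Running intersection: for every vertex, the bags containing it form a connected subtree. All three properties hold, so this is a valid tree decomposition of width max|bag| − 1 = 1, and hence tw(G) ≤ 1.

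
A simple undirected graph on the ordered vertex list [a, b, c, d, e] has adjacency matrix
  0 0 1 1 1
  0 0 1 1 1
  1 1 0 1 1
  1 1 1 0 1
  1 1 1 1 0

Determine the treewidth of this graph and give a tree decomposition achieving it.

Each bag holds 4 vertices, so the decomposition has width 3, which upper-bounds the treewidth. Conversely, {a, c, d, e} is a clique of size 4, and the vertices of any clique must share a bag in every tree decomposition; so some bag has ≥ 4 vertices and tw(G) ≥ 3. The upper and lower bounds meet at 3, so that is the treewidth.

Treewidth 3.
Bags: B1 = {a, c, d, e}  B2 = {b, c, d, e}
Tree: B1–B2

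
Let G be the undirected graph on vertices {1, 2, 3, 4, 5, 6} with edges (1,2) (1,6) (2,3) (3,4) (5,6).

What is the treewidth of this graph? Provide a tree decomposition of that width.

Treewidth 1.
One such decomposition:
Bags: B1 = {3, 4}  B2 = {2, 3}  B3 = {1, 2}  B4 = {1, 6}  B5 = {5, 6}
Tree: B1–B2, B2–B3, B3–B4, B4–B5

Every bag has size at most 2, so the width is 2 − 1 = 1 and tw(G) ≤ 1. Any graph with an edge has treewidth ≥ 1, and G has the edge 4–3. Hence tw(G) = 1 exactly.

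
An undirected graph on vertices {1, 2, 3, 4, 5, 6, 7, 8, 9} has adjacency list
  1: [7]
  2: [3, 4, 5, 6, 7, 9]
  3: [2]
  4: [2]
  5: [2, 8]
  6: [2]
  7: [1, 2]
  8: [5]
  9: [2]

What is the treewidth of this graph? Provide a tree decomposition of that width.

The largest bag has 2 vertices, giving width 1; this decomposition certifies tw(G) ≤ 1. Any graph with an edge has treewidth ≥ 1, and G has the edge 2–7. The upper and lower bounds meet at 1, so that is the treewidth.

Treewidth 1.
One optimal decomposition is:
Bags: B1 = {2, 7}  B2 = {1, 7}  B3 = {2, 5}  B4 = {2, 4}  B5 = {2, 9}  B6 = {5, 8}  B7 = {2, 3}  B8 = {2, 6}
Tree: B1–B2, B1–B3, B3–B4, B4–B5, B3–B6, B5–B7, B4–B8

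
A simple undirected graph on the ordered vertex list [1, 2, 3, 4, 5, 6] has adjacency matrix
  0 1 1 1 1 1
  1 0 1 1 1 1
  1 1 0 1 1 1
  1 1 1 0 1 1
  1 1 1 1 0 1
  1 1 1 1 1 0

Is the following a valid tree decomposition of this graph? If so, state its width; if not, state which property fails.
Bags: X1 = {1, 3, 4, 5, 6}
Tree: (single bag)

A tree decomposition must satisfy three properties: every vertex lies in some bag; for every edge, both endpoints lie together in some bag; and for every vertex, the bags containing it form a connected subtree. Here vertex 2 appears in no bag, so the decomposition is invalid.

No — vertex 2 appears in no bag.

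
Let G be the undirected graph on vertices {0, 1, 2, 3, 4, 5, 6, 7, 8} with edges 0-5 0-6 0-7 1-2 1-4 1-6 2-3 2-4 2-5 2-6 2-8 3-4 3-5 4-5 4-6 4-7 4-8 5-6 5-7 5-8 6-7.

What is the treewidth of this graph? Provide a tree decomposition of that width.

Treewidth 3.
One such decomposition:
Bags: B1 = {4, 5, 6, 7}  B2 = {0, 5, 6, 7}  B3 = {2, 4, 5, 6}  B4 = {1, 2, 4, 6}  B5 = {2, 4, 5, 8}  B6 = {2, 3, 4, 5}
Tree: B1–B2, B1–B3, B3–B4, B3–B5, B5–B6

The largest bag has 4 vertices, giving width 3; this decomposition certifies tw(G) ≤ 3. On the other hand G contains the 4-clique {0, 5, 6, 7}. A clique must lie in a single bag of any decomposition, so no decomposition can have width below 3. Combining the bounds, tw(G) = 3.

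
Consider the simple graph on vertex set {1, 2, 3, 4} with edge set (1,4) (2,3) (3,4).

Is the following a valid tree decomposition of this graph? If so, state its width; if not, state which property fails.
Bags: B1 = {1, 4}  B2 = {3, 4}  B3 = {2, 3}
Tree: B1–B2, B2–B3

Yes; width 1.

Vertex coverage: the bags together contain {1, 2, 3, 4}, the full vertex set. Edge coverage: each edge of G has both endpoints in at least one bag. Running intersection: for every vertex, the bags containing it form a connected subtree. All three properties hold, so this is a valid tree decomposition of width max|bag| − 1 = 1, and hence tw(G) ≤ 1.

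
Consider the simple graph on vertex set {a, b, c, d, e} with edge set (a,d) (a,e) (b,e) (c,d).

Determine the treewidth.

A width-1 tree decomposition is:
Bags: B1 = {c, d}  B2 = {a, d}  B3 = {a, e}  B4 = {b, e}
Tree: B1–B2, B2–B3, B3–B4
Each bag holds 2 vertices, so the decomposition has width 1, which upper-bounds the treewidth. G has an edge, so its treewidth is at least 1. The upper and lower bounds meet at 1, so that is the treewidth.

1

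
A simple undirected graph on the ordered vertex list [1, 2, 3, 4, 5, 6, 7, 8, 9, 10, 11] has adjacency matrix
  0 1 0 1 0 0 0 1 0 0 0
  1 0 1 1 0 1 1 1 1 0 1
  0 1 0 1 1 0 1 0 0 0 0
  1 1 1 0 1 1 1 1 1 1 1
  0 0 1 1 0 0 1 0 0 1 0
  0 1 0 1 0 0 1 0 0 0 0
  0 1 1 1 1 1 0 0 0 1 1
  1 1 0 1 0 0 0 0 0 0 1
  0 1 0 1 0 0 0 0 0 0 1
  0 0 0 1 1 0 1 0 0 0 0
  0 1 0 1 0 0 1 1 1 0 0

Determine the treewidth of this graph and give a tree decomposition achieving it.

Every bag has size at most 4, so the width is 4 − 1 = 3 and tw(G) ≤ 3. On the other hand G contains the 4-clique {1, 2, 4, 8}. A clique must lie in a single bag of any decomposition, so no decomposition can have width below 3. The upper and lower bounds meet at 3, so that is the treewidth.

Treewidth 3.
Bags: B1 = {2, 3, 4, 7}  B2 = {3, 4, 5, 7}  B3 = {2, 4, 7, 11}  B4 = {2, 4, 8, 11}  B5 = {2, 4, 9, 11}  B6 = {2, 4, 6, 7}  B7 = {4, 5, 7, 10}  B8 = {1, 2, 4, 8}
Tree: B1–B2, B1–B3, B3–B4, B4–B5, B3–B6, B2–B7, B4–B8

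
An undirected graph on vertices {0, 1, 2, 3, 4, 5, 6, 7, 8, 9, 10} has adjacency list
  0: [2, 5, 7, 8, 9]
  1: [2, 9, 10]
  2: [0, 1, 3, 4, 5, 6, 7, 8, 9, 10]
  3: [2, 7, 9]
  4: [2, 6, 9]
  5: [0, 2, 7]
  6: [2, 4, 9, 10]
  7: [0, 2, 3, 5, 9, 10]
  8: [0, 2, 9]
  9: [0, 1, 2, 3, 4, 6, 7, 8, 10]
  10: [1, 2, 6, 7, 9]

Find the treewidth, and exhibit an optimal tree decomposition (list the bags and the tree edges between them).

Treewidth 3.
One optimal decomposition is:
Bags: B1 = {2, 7, 9, 10}  B2 = {2, 6, 9, 10}  B3 = {0, 2, 7, 9}  B4 = {0, 2, 5, 7}  B5 = {2, 4, 6, 9}  B6 = {0, 2, 8, 9}  B7 = {2, 3, 7, 9}  B8 = {1, 2, 9, 10}
Tree: B1–B2, B1–B3, B3–B4, B2–B5, B3–B6, B3–B7, B1–B8

The largest bag has 4 vertices, giving width 3; this decomposition certifies tw(G) ≤ 3. Conversely, {1, 2, 9, 10} is a clique of size 4, and the vertices of any clique must share a bag in every tree decomposition; so some bag has ≥ 4 vertices and tw(G) ≥ 3. Therefore the treewidth is 3.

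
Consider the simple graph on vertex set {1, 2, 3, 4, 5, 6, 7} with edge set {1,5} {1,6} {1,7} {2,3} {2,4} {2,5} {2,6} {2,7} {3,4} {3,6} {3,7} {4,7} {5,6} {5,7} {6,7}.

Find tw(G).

A width-3 tree decomposition is:
Bags: B1 = {1, 5, 6, 7}  B2 = {2, 5, 6, 7}  B3 = {2, 3, 6, 7}  B4 = {2, 3, 4, 7}
Tree: B1–B2, B2–B3, B3–B4
The largest bag has 4 vertices, giving width 3; this decomposition certifies tw(G) ≤ 3. On the other hand G contains the 4-clique {1, 5, 6, 7}. A clique must lie in a single bag of any decomposition, so no decomposition can have width below 3. Hence tw(G) = 3 exactly.

3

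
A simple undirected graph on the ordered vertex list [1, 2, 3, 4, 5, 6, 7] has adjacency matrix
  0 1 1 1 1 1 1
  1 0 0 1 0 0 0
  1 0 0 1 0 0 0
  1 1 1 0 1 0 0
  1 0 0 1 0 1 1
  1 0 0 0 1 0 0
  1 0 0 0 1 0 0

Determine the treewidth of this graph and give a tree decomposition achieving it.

Every bag has size at most 3, so the width is 3 − 1 = 2 and tw(G) ≤ 2. For the lower bound, the 3 vertices {1, 2, 4} are pairwise adjacent, and any tree decomposition puts a clique entirely inside one bag — forcing width ≥ 2. The upper and lower bounds meet at 2, so that is the treewidth.

Treewidth 2.
One such decomposition:
Bags: B1 = {1, 4, 5}  B2 = {1, 3, 4}  B3 = {1, 2, 4}  B4 = {1, 5, 6}  B5 = {1, 5, 7}
Tree: B1–B2, B2–B3, B1–B4, B4–B5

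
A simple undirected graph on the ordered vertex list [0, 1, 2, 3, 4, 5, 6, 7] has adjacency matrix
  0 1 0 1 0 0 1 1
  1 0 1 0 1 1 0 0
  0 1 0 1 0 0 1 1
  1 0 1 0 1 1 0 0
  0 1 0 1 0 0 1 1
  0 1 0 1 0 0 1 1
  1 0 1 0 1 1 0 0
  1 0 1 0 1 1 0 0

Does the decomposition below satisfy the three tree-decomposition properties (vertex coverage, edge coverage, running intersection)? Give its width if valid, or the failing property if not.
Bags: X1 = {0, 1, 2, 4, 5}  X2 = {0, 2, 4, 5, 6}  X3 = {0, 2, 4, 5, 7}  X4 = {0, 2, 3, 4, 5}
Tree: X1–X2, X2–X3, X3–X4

Every vertex of G appears in some bag (union = {0, 1, 2, 3, 4, 5, 6, 7}); every edge is covered by a bag; and for each vertex v the set of bags containing v is connected in the bag tree. The decomposition is therefore valid. The largest bag has 5 vertices, so the width is 4.

Yes; width 4.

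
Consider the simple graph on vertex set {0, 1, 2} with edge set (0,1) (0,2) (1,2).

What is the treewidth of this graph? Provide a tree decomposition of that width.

A single bag containing all 3 vertices is trivially a valid decomposition of width 2. Conversely, {0, 1, 2} is a clique of size 3, and the vertices of any clique must share a bag in every tree decomposition; so some bag has ≥ 3 vertices and tw(G) ≥ 2. The upper and lower bounds meet at 2, so that is the treewidth.

Treewidth 2.
Bags: B1 = {0, 1, 2}
Tree: (single bag)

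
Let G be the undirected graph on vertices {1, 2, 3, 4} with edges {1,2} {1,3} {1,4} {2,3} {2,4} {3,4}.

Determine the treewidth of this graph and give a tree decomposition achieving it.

Treewidth 3.
One such decomposition:
Bags: B1 = {1, 2, 3, 4}
Tree: (single bag)

A single bag containing all 4 vertices is trivially a valid decomposition of width 3. For the lower bound, the 4 vertices {1, 2, 3, 4} are pairwise adjacent, and any tree decomposition puts a clique entirely inside one bag — forcing width ≥ 3. Combining the bounds, tw(G) = 3.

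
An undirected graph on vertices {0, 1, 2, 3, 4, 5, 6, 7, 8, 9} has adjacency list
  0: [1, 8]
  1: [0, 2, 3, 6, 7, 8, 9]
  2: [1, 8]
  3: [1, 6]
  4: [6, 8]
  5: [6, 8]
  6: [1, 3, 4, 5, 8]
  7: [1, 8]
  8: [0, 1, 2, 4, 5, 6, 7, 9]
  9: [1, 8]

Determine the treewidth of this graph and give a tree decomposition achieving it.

Treewidth 2.
Bags: B1 = {1, 7, 8}  B2 = {0, 1, 8}  B3 = {1, 8, 9}  B4 = {1, 6, 8}  B5 = {4, 6, 8}  B6 = {1, 3, 6}  B7 = {1, 2, 8}  B8 = {5, 6, 8}
Tree: B1–B2, B2–B3, B3–B4, B4–B5, B4–B6, B3–B7, B5–B8

The largest bag has 3 vertices, giving width 2; this decomposition certifies tw(G) ≤ 2. For the lower bound, the 3 vertices {0, 1, 8} are pairwise adjacent, and any tree decomposition puts a clique entirely inside one bag — forcing width ≥ 2. Combining the bounds, tw(G) = 2.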